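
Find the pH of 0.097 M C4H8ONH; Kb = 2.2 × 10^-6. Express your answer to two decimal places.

C4H8ONH + H2O ⇌ C4H8ONH2+ + OH-
Let x = [OH-] at equilibrium. Kb = x²/(0.097 − x).
Assume x ≪ 0.097: x ≈ √(2.2 × 10^-6 × 0.097) = 4.62 × 10^-4 M
Check: 0.48% ionized — well under 5%, approximation valid.
pOH = 3.34, so pH = 14.00 − pOH = 10.66

pH = 10.66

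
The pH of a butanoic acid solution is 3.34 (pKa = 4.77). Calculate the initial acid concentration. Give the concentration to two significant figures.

[H+] = 10^(-3.34) = 4.57 × 10^-4 M = x
Ka = 10^(−4.77) = 1.70 × 10^-5
Ka = x²/(C₀ − x) ⇒ C₀ = x + x²/Ka
C₀ = 4.57 × 10^-4 + (4.57 × 10^-4)²/(1.70 × 10^-5) = 1.27 × 10^-2 M

C₀ = 1.3 × 10^-2 M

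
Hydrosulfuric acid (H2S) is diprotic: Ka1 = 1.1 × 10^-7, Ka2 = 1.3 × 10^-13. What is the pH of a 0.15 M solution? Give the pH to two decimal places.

pH = 3.89

Ka1 ≫ Ka2, so treat the first dissociation as the only significant source of H+.
Ka1 = x²/(0.15 − x) = 1.1 × 10^-7
x ≈ √(1.1 × 10^-7 × 0.15) = 1.28 × 10^-4 M
pH = −log(1.28 × 10^-4) = 3.89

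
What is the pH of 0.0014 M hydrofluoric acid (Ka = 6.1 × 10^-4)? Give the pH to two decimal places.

HF ⇌ F- + H+
From the ICE table, Ka = [H+]²/(0.0014 − [H+]) = 6.1 × 10^-4.
[H+] is not negligible relative to C₀; solve [H+]² + 0.00061·[H+] − 8.54e-07 = 0.
[H+] = [−0.00061 + √(0.00061² + 3.42e-06)]/2 = 6.68 × 10^-4 M
pH = −log[H+] = −log(6.68 × 10^-4) = 3.18

pH = 3.18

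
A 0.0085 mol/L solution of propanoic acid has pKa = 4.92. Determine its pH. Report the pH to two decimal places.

CH3CH2COOH ⇌ CH3CH2COO- + H+
Ka = 10^(−4.92) = 1.20 × 10^-5
From the ICE table, Ka = [H+]²/(0.0085 − [H+]) = 1.20 × 10^-5.
Neglecting [H+] in the denominator: [H+] = √(1.20 × 10^-5 × 0.0085) = 3.19 × 10^-4 M
pH = −log[H+] = −log(3.19 × 10^-4) = 3.50

pH = 3.50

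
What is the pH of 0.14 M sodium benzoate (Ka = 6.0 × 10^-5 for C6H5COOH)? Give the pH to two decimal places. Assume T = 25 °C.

pH = 8.68

C6H5COO- is the conjugate base of the weak acid C6H5COOH.
Kb = Kw/Ka = 1.0×10^-14 / 6.0 × 10^-5 = 1.67 × 10^-10
Kb = [OH-]²/(0.14 − [OH-]) = 1.67 × 10^-10
Assume [OH-] ≪ 0.14: [OH-] ≈ √(1.67 × 10^-10 × 0.14) = 4.84 × 10^-6 M
Check: 0.0035% ionized — well under 5%, approximation valid.
pOH = −log(4.84 × 10^-6) = 5.32; pH = 14.00 − 5.32 = 8.68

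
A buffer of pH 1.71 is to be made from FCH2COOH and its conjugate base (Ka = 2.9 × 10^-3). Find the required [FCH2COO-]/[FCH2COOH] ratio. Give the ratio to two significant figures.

pKa = -log(2.9 × 10^-3) = 2.538
pH = pKa + log(r) ⇒ log(r) = 1.71 − 2.538 = -0.828
r = [FCH2COO-]/[FCH2COOH] = 10^(-0.828) = 0.149

ratio = 0.15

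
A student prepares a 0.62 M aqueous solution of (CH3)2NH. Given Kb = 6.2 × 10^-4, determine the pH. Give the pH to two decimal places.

(CH3)2NH + H2O ⇌ (CH3)2NH2+ + OH-
From the ICE table, Kb = [OH-]²/(0.62 − [OH-]) = 6.2 × 10^-4.
Neglecting [OH-] in the denominator: [OH-] = √(6.2 × 10^-4 × 0.62) = 1.96 × 10^-2 M
pOH = −log(1.96 × 10^-2) = 1.71; pH = 14.00 − 1.71 = 12.29

pH = 12.29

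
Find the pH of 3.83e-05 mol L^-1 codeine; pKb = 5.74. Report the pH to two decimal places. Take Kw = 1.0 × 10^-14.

pH = 8.87

C18H21NO3 + H2O ⇌ C18H22NO3+ + OH-
Kb = 10^(−5.74) = 1.82 × 10^-6
Kb = [OH-]²/(3.83e-05 − [OH-]) = 1.82 × 10^-6
Here C₀/Kb ≈ 21, so the small-[OH-] approximation fails. Use the quadratic:
[OH-] = [−1.82e-06 + √(1.82e-06² + 2.79e-10)]/2 = 7.49 × 10^-6 M
pOH = −log(7.49 × 10^-6) = 5.13; pH = 14.00 − 5.13 = 8.87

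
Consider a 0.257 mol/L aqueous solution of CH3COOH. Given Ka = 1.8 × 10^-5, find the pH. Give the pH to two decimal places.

CH3COOH ⇌ CH3COO- + H+
Ka = x²/(0.257 − x) = 1.8 × 10^-5
Neglecting x in the denominator: x = √(1.8 × 10^-5 × 0.257) = 2.15 × 10^-3 M
pH = −log[H+] = −log(2.15 × 10^-3) = 2.67

pH = 2.67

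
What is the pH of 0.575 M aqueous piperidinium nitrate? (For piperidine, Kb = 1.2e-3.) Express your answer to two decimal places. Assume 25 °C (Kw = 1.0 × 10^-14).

C5H10NH2+ is the conjugate acid of the weak base C5H10NH.
Ka = Kw/Kb = 1.0×10^-14 / 1.2 × 10^-3 = 8.33 × 10^-12
Ka = x²/(0.575 − x) = 8.33 × 10^-12
Neglecting x in the denominator: x = √(8.33 × 10^-12 × 0.575) = 2.19 × 10^-6 M
(x/C₀ = 0.00038% < 5%, so the approximation holds.)
pH = −log(2.19 × 10^-6) = 5.66

pH = 5.66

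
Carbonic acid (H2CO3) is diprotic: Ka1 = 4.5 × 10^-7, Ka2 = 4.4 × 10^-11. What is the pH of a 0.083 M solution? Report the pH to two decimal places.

pH = 3.71

Since Ka1 ≫ Ka2, the first ionization dominates [H+].
Ka1 = x²/(0.083 − x) = 4.5 × 10^-7
x ≈ √(4.5 × 10^-7 × 0.083) = 1.93 × 10^-4 M
pH = −log(1.93 × 10^-4) = 3.71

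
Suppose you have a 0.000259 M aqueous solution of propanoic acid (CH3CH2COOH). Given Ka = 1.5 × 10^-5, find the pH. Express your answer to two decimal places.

pH = 4.26

CH3CH2COOH ⇌ CH3CH2COO- + H+
Let x = [H+] at equilibrium. Ka = x²/(0.000259 − x).
x is not negligible relative to C₀; solve x² + 1.5e-05·x − 3.89e-09 = 0.
x = [−1.5e-05 + √(1.5e-05² + 1.55e-08)]/2 = 5.53 × 10^-5 M
pH = −log(5.53 × 10^-5) = 4.26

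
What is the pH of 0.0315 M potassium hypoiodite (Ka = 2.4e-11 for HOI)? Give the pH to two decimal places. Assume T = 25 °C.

pH = 11.53

OI- is the conjugate base of the weak acid HOI.
Kb = Kw/Ka = 1.0×10^-14 / 2.4 × 10^-11 = 4.17 × 10^-4
From the ICE table, Kb = x²/(0.0315 − x) = 4.17 × 10^-4.
Here C₀/Kb ≈ 75.5, so the small-x approximation fails. Use the quadratic:
x = [−0.000417 + √(0.000417² + 5.25e-05)]/2 = 3.42 × 10^-3 M
pOH = −log(3.42 × 10^-3) = 2.47; pH = 14.00 − 2.47 = 11.53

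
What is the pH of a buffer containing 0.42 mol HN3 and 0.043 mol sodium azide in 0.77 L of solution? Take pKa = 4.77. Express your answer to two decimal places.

pH = pKa + log([A⁻]/[HA]) = 4.77 + log(0.043/0.42)
pH = 4.77 + (-0.990) = 3.78

pH = 3.78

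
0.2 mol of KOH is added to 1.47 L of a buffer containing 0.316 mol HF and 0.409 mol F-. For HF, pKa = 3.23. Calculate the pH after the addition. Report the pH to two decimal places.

OH- converts HF to F-: HF → 0.116 mol, F- → 0.609 mol.
Henderson–Hasselbalch with mole ratio 0.609/0.116: pH = 3.23 + (+0.720)

pH = 3.95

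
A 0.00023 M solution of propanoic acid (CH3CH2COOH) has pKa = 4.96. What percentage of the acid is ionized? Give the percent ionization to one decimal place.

19.6%

CH3CH2COOH ⇌ CH3CH2COO- + H+; let x = [H+] at equilibrium.
Ka = 10^(−4.96) = 1.10 × 10^-5
Solve x² + 1.1e-05x − 2.53e-09 = 0 → x = 4.51 × 10^-5 M
Fraction ionized = 4.51 × 10^-5 / 0.00023 = 0.1961 → 19.6%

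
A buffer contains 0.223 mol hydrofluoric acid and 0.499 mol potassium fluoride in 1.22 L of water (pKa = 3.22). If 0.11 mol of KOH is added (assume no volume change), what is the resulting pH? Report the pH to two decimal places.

OH- converts HF to F-: HF → 0.113 mol, F- → 0.609 mol.
pH = pKa + log(n_F-/n_HF) = 3.22 + log(0.609/0.113) = 3.22 + (+0.732)

pH = 3.95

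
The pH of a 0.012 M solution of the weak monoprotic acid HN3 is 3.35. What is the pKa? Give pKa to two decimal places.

[H+] = 10^(-3.35) = 4.47 × 10^-4 M
At equilibrium [HA] = 0.012 − 4.47 × 10^-4 = 1.16 × 10^-2 M
Ka = [H+][A-]/[HA] = (4.47 × 10^-4)² / 1.16 × 10^-2 = 1.72 × 10^-5
pKa = -log(1.72 × 10^-5) = 4.76

pKa = 4.76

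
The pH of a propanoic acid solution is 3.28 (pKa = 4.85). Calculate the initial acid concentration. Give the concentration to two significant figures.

C₀ = 2.0 × 10^-2 M

[H+] = 10^(-3.28) = 5.25 × 10^-4 M = x
Ka = 10^(−4.85) = 1.41 × 10^-5
Ka = x²/(C₀ − x) ⇒ C₀ = x + x²/Ka
C₀ = 5.25 × 10^-4 + (5.25 × 10^-4)²/(1.41 × 10^-5) = 2.01 × 10^-2 M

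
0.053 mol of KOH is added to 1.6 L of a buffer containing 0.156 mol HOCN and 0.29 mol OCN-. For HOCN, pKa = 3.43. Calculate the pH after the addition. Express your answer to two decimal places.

After neutralization: n(HOCN) = 0.103 mol, n(OCN-) = 0.343 mol.
pH = pKa + log(n_OCN-/n_HOCN) = 3.43 + log(0.343/0.103) = 3.43 + (+0.522)

pH = 3.95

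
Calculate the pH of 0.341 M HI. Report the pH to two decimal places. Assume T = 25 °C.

HI is a strong acid and dissociates completely, so [H+] = 0.341 M.
pH = -log(0.341) = 0.47

pH = 0.47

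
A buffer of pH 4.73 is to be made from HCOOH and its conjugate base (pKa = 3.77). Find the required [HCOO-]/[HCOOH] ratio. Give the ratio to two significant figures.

ratio = 9.1

pH = pKa + log(r) ⇒ log(r) = 4.73 − 3.77 = +0.96
r = [HCOO-]/[HCOOH] = 10^(+0.96) = 9.12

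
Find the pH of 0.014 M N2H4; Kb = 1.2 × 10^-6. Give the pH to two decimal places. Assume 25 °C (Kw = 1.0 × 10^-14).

pH = 10.11

N2H4 + H2O ⇌ N2H5+ + OH-
From the ICE table, Kb = [OH-]²/(0.014 − [OH-]) = 1.2 × 10^-6.
Since Kb ≪ C₀, [OH-] ≈ √(Kb·C₀) = 1.30 × 10^-4 M.
pOH = 3.89, so pH = 14.00 − pOH = 10.11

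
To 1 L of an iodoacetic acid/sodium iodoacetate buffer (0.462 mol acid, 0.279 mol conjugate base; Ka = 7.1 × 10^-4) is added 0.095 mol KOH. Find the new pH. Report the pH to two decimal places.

After neutralization: n(ICH2COOH) = 0.367 mol, n(ICH2COO-) = 0.374 mol.
pKa = −log(7.1 × 10^-4) = 3.149
pH = pKa + log([A⁻]/[HA]) = 3.149 + log(0.374/0.367) = 3.149 +0.008

pH = 3.16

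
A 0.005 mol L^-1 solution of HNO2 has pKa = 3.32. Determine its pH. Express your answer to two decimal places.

pH = 2.88

HNO2 ⇌ NO2- + H+
Ka = 10^(−3.32) = 4.79 × 10^-4
Ka = [H+]²/(0.005 − [H+]) = 4.79 × 10^-4
The 5% rule fails; solving [H+]² + Ka·[H+] − Ka·C₀ = 0 exactly:
[H+] = (−Ka + √(Ka² + 4·Ka·C₀))/2 = 1.33 × 10^-3 M
pH = −log[H+] = −log(1.33 × 10^-3) = 2.88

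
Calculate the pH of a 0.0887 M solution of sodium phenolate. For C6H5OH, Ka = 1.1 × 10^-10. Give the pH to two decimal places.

pH = 11.45

C6H5O- is the conjugate base of the weak acid C6H5OH.
Kb = Kw/Ka = 1.0×10^-14 / 1.1 × 10^-10 = 9.09 × 10^-5
Kb = x²/(0.0887 − x) = 9.09 × 10^-5
Assume x ≪ 0.0887: x ≈ √(9.09 × 10^-5 × 0.0887) = 2.84 × 10^-3 M
(x/C₀ = 3.2% < 5%, so the approximation holds.)
pOH = −log(2.84 × 10^-3) = 2.55; pH = 14.00 − 2.55 = 11.45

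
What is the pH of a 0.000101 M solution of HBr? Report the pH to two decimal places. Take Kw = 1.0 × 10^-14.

HBr is a strong acid and dissociates completely, so [H+] = 0.000101 M.
pH = -log(0.000101) = 4.00

pH = 4.00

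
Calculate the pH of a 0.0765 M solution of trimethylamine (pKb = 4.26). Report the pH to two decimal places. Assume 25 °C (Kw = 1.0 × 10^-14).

pH = 11.31

(CH3)3N + H2O ⇌ (CH3)3NH+ + OH-
Kb = 10^(−4.26) = 5.50 × 10^-5
From the ICE table, Kb = [OH-]²/(0.0765 − [OH-]) = 5.50 × 10^-5.
Since Kb ≪ C₀, [OH-] ≈ √(Kb·C₀) = 2.05 × 10^-3 M.
Check: 2.7% ionized — well under 5%, approximation valid.
pOH = −log(2.05 × 10^-3) = 2.69; pH = 14.00 − 2.69 = 11.31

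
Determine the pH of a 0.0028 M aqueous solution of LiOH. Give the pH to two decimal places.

LiOH is a strong base; [OH-] = 0.0028 M.
pOH = -log(0.0028) = 2.55
pH = 14.00 - 2.55 = 11.45

pH = 11.45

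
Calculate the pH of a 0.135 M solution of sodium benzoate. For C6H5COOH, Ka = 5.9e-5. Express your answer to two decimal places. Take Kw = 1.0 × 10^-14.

C6H5COO- is the conjugate base of the weak acid C6H5COOH.
Kb = Kw/Ka = 1.0×10^-14 / 5.9 × 10^-5 = 1.69 × 10^-10
From the ICE table, Kb = [OH-]²/(0.135 − [OH-]) = 1.69 × 10^-10.
Assume [OH-] ≪ 0.135: [OH-] ≈ √(1.69 × 10^-10 × 0.135) = 4.78 × 10^-6 M
pOH = −log(4.78 × 10^-6) = 5.32; pH = 14.00 − 5.32 = 8.68

pH = 8.68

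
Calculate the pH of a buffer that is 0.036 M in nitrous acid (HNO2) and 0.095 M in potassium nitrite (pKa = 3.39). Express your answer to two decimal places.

pH = 3.81

Henderson–Hasselbalch: pH = pKa + log([NO2-]/[HNO2]) = 3.39 + log(0.095/0.036)
pH = 3.39 + (+0.421) = 3.81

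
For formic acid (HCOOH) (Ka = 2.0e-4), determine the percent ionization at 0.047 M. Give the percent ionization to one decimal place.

HCOOH ⇌ HCOO- + H+; let x = [H+] at equilibrium.
Solve x² + 0.0002x − 9.4e-06 = 0 → x = 2.97 × 10^-3 M
% ionization = x/C₀ × 100% = 2.97 × 10^-3/0.047 × 100% = 6.3%

6.3%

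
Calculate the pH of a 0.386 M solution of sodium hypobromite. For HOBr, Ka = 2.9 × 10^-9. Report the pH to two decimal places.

pH = 11.06

OBr- is the conjugate base of the weak acid HOBr.
Kb = Kw/Ka = 1.0×10^-14 / 2.9 × 10^-9 = 3.45 × 10^-6
From the ICE table, Kb = [OH-]²/(0.386 − [OH-]) = 3.45 × 10^-6.
Since Kb ≪ C₀, [OH-] ≈ √(Kb·C₀) = 1.15 × 10^-3 M.
Check: 0.3% ionized — well under 5%, approximation valid.
pOH = 2.94, so pH = 14.00 − pOH = 11.06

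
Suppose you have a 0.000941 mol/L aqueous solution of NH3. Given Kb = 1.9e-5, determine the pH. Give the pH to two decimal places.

NH3 + H2O ⇌ NH4+ + OH-
From the ICE table, Kb = [OH-]²/(0.000941 − [OH-]) = 1.9 × 10^-5.
Here C₀/Kb ≈ 49.5, so the small-[OH-] approximation fails. Use the quadratic:
[OH-] = [−1.9e-05 + √(1.9e-05² + 7.15e-08)]/2 = 1.25 × 10^-4 M
pOH = 3.90, so pH = 14.00 − pOH = 10.10

pH = 10.10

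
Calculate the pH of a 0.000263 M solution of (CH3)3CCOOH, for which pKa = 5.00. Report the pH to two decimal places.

(CH3)3CCOOH ⇌ (CH3)3CCOO- + H+
Ka = 10^(−5.00) = 1.00 × 10^-5
From the ICE table, Ka = [H+]²/(0.000263 − [H+]) = 1.00 × 10^-5.
Here C₀/Ka ≈ 26.3, so the small-[H+] approximation fails. Use the quadratic:
[H+] = [−1e-05 + √(1e-05² + 1.05e-08)]/2 = 4.65 × 10^-5 M
pH = −log[H+] = −log(4.65 × 10^-5) = 4.33

pH = 4.33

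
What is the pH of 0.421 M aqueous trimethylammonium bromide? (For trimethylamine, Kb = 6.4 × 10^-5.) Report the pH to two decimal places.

pH = 5.09

(CH3)3NH+ is the conjugate acid of the weak base (CH3)3N.
Ka = Kw/Kb = 1.0×10^-14 / 6.4 × 10^-5 = 1.56 × 10^-10
Let x = [H+] at equilibrium. Ka = x²/(0.421 − x).
Since Ka ≪ C₀, x ≈ √(Ka·C₀) = 8.10 × 10^-6 M.
pH = −log[H+] = −log(8.10 × 10^-6) = 5.09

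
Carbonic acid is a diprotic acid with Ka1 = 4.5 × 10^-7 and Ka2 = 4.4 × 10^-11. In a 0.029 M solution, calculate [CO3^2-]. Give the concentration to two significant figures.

4.4 × 10^-11 M

First ionization gives [H+] ≈ [HCO3-] = 1.14 × 10^-4 M.
Second step: Ka2 = [H+][CO3^2-]/[HCO3-] ≈ [CO3^2-] (since [H+] ≈ [HCO3-]).
So [CO3^2-] ≈ Ka2.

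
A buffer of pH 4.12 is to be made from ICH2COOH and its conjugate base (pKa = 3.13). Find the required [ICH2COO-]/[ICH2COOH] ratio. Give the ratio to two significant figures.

ratio = 9.8

pH = pKa + log(r) ⇒ log(r) = 4.12 − 3.13 = +0.99
r = [ICH2COO-]/[ICH2COOH] = 10^(+0.99) = 9.77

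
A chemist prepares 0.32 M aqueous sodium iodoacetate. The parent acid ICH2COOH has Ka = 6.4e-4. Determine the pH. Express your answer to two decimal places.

ICH2COO- is the conjugate base of the weak acid ICH2COOH.
Kb = Kw/Ka = 1.0×10^-14 / 6.4 × 10^-4 = 1.56 × 10^-11
From the ICE table, Kb = x²/(0.32 − x) = 1.56 × 10^-11.
Assume x ≪ 0.32: x ≈ √(1.56 × 10^-11 × 0.32) = 2.23 × 10^-6 M
Check: 0.0007% ionized — well under 5%, approximation valid.
pOH = 5.65, so pH = 14.00 − pOH = 8.35

pH = 8.35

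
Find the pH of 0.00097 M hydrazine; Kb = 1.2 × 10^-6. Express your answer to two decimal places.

pH = 9.53

N2H4 + H2O ⇌ N2H5+ + OH-
Let x = [OH-] at equilibrium. Kb = x²/(0.00097 − x).
Since Kb ≪ C₀, x ≈ √(Kb·C₀) = 3.41 × 10^-5 M.
Check: 3.5% ionized — well under 5%, approximation valid.
pOH = −log(3.41 × 10^-5) = 4.47; pH = 14.00 − 4.47 = 9.53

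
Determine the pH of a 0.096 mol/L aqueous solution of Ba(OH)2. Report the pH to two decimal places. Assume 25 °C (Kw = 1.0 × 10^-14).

pH = 13.28

Ba(OH)2 is a strong base (each formula unit releases 2 OH-); [OH-] = 0.192 M.
pOH = -log(0.192) = 0.72
pH = 14.00 - 0.72 = 13.28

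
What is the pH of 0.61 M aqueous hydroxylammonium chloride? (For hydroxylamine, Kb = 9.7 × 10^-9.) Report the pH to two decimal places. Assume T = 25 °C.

NH3OH+ is the conjugate acid of the weak base NH2OH.
Ka = Kw/Kb = 1.0×10^-14 / 9.7 × 10^-9 = 1.03 × 10^-6
From the ICE table, Ka = [H+]²/(0.61 − [H+]) = 1.03 × 10^-6.
Since Ka ≪ C₀, [H+] ≈ √(Ka·C₀) = 7.93 × 10^-4 M.
pH = −log[H+] = −log(7.93 × 10^-4) = 3.10

pH = 3.10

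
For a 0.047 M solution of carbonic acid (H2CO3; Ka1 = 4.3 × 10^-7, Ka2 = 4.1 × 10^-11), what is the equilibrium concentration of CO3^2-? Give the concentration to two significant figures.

4.1 × 10^-11 M

First ionization gives [H+] ≈ [HCO3-] = 1.42 × 10^-4 M.
Second step: Ka2 = [H+][CO3^2-]/[HCO3-] ≈ [CO3^2-] (since [H+] ≈ [HCO3-]).
So [CO3^2-] ≈ Ka2.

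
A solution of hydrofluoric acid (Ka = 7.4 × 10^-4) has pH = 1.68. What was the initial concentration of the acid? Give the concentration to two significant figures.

[H+] = 10^(-1.68) = 2.09 × 10^-2 M = x
Ka = x²/(C₀ − x) ⇒ C₀ = x + x²/Ka
C₀ = 2.09 × 10^-2 + (2.09 × 10^-2)²/(7.4 × 10^-4) = 6.11 × 10^-1 M

C₀ = 6.1 × 10^-1 M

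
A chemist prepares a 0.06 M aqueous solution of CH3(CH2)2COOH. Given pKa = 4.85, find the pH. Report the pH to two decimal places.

pH = 3.04

CH3(CH2)2COOH ⇌ CH3(CH2)2COO- + H+
Ka = 10^(−4.85) = 1.41 × 10^-5
Ka = [H+]²/(0.06 − [H+]) = 1.41 × 10^-5
Since Ka ≪ C₀, [H+] ≈ √(Ka·C₀) = 9.20 × 10^-4 M.
pH = −log[H+] = −log(9.20 × 10^-4) = 3.04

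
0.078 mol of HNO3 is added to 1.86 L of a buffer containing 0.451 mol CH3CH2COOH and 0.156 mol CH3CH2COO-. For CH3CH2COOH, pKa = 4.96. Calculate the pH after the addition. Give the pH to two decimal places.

Added H+ converts CH3CH2COO- to CH3CH2COOH: CH3CH2COOH → 0.529 mol, CH3CH2COO- → 0.078 mol.
pH = pKa + log(n_CH3CH2COO-/n_CH3CH2COOH) = 4.96 + log(0.078/0.529) = 4.96 + (-0.831)

pH = 4.13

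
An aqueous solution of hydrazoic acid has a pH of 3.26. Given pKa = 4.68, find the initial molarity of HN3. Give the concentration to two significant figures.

[H+] = 10^(-3.26) = 5.50 × 10^-4 M = x
Ka = 10^(−4.68) = 2.09 × 10^-5
Ka = x²/(C₀ − x) ⇒ C₀ = x + x²/Ka
C₀ = 5.50 × 10^-4 + (5.50 × 10^-4)²/(2.09 × 10^-5) = 1.50 × 10^-2 M

C₀ = 1.5 × 10^-2 M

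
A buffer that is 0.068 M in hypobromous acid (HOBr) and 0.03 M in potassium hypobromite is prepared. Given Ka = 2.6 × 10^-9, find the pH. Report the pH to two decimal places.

pH = 8.23

pKa = −log(2.6 × 10^-9) = 8.585
Henderson–Hasselbalch: pH = pKa + log([OBr-]/[HOBr]) = 8.585 + log(0.03/0.068)
pH = 8.585 + (-0.355) = 8.23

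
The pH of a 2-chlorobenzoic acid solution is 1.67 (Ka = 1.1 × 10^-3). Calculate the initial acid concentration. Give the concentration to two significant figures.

[H+] = 10^(-1.67) = 2.14 × 10^-2 M = x
Ka = x²/(C₀ − x) ⇒ C₀ = x + x²/Ka
C₀ = 2.14 × 10^-2 + (2.14 × 10^-2)²/(1.1 × 10^-3) = 4.38 × 10^-1 M

C₀ = 4.4 × 10^-1 M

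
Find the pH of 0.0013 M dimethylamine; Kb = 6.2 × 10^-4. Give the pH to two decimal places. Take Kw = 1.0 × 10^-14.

(CH3)2NH + H2O ⇌ (CH3)2NH2+ + OH-
From the ICE table, Kb = [OH-]²/(0.0013 − [OH-]) = 6.2 × 10^-4.
The 5% rule fails; solving [OH-]² + Kb·[OH-] − Kb·C₀ = 0 exactly:
[OH-] = (−Kb + √(Kb² + 4·Kb·C₀))/2 = 6.40 × 10^-4 M
pOH = −log(6.40 × 10^-4) = 3.19; pH = 14.00 − 3.19 = 10.81

pH = 10.81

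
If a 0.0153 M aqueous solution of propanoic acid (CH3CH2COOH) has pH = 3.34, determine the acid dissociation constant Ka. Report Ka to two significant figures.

[H+] = 10^(-3.34) = 4.57 × 10^-4 M
At equilibrium [HA] = 0.0153 − 4.57 × 10^-4 = 1.48 × 10^-2 M
Ka = [H+][A-]/[HA] = (4.57 × 10^-4)² / 1.48 × 10^-2 = 1.4 × 10^-5

Ka = 1.4 × 10^-5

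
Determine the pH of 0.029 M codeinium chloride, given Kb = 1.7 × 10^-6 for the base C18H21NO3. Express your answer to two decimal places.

pH = 4.88

C18H22NO3+ is the conjugate acid of the weak base C18H21NO3.
Ka = Kw/Kb = 1.0×10^-14 / 1.7 × 10^-6 = 5.88 × 10^-9
From the ICE table, Ka = x²/(0.029 − x) = 5.88 × 10^-9.
Assume x ≪ 0.029: x ≈ √(5.88 × 10^-9 × 0.029) = 1.31 × 10^-5 M
Check: 0.045% ionized — well under 5%, approximation valid.
pH = −log[H+] = −log(1.31 × 10^-5) = 4.88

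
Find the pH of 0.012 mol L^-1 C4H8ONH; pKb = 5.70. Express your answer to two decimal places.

pH = 10.19

C4H8ONH + H2O ⇌ C4H8ONH2+ + OH-
Kb = 10^(−5.70) = 2.00 × 10^-6
From the ICE table, Kb = [OH-]²/(0.012 − [OH-]) = 2.00 × 10^-6.
Neglecting [OH-] in the denominator: [OH-] = √(2.00 × 10^-6 × 0.012) = 1.55 × 10^-4 M
([OH-]/C₀ = 1.3% < 5%, so the approximation holds.)
pOH = −log(1.55 × 10^-4) = 3.81; pH = 14.00 − 3.81 = 10.19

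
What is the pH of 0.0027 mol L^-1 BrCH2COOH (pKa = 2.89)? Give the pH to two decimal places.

pH = 2.88

BrCH2COOH ⇌ BrCH2COO- + H+
Ka = 10^(−2.89) = 1.29 × 10^-3
From the ICE table, Ka = x²/(0.0027 − x) = 1.29 × 10^-3.
x is not negligible relative to C₀; solve x² + 0.00129·x − 3.48e-06 = 0.
x = (−Ka + √(Ka² + 4·Ka·C₀))/2 = 1.33 × 10^-3 M
pH = −log[H+] = −log(1.33 × 10^-3) = 2.88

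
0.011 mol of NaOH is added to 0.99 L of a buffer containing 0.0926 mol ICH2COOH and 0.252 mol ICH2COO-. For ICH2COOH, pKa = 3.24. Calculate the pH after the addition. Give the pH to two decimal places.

OH- converts ICH2COOH to ICH2COO-: ICH2COOH → 0.0816 mol, ICH2COO- → 0.263 mol.
pH = pKa + log(n_ICH2COO-/n_ICH2COOH) = 3.24 + log(0.263/0.0816) = 3.24 + (+0.508)

pH = 3.75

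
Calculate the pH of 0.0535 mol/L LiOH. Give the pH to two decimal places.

pH = 12.73

LiOH is a strong base; [OH-] = 0.0535 M.
pOH = -log(0.0535) = 1.27
pH = 14.00 - 1.27 = 12.73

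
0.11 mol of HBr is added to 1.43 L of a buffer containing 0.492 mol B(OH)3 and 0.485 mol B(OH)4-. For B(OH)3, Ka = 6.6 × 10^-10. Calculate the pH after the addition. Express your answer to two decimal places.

pH = 8.97

After neutralization: n(B(OH)3) = 0.602 mol, n(B(OH)4-) = 0.375 mol.
pKa = −log(6.6 × 10^-10) = 9.180
Henderson–Hasselbalch with mole ratio 0.375/0.602: pH = 9.180 + (-0.206)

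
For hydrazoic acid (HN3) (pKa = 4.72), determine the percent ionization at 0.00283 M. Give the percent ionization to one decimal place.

HN3 ⇌ N3- + H+; let x = [H+] at equilibrium.
Ka = 10^(−4.72) = 1.91 × 10^-5
Ka = x²/(C₀ − x); solving the quadratic gives x = 2.23 × 10^-4 M.
Fraction ionized = 2.23 × 10^-4 / 0.00283 = 0.0788 → 7.9%

7.9%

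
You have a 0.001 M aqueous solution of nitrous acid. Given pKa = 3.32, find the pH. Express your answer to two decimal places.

HNO2 ⇌ NO2- + H+
Ka = 10^(−3.32) = 4.79 × 10^-4
From the ICE table, Ka = [H+]²/(0.001 − [H+]) = 4.79 × 10^-4.
[H+] is not negligible relative to C₀; solve [H+]² + 0.000479·[H+] − 4.79e-07 = 0.
[H+] = [−0.000479 + √(0.000479² + 1.92e-06)]/2 = 4.93 × 10^-4 M
pH = −log[H+] = −log(4.93 × 10^-4) = 3.31

pH = 3.31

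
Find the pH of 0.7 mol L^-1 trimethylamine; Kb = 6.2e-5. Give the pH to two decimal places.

pH = 11.82

(CH3)3N + H2O ⇌ (CH3)3NH+ + OH-
Kb = [OH-]²/(0.7 − [OH-]) = 6.2 × 10^-5
Since Kb ≪ C₀, [OH-] ≈ √(Kb·C₀) = 6.59 × 10^-3 M.
([OH-]/C₀ = 0.94% < 5%, so the approximation holds.)
pOH = −log(6.59 × 10^-3) = 2.18; pH = 14.00 − 2.18 = 11.82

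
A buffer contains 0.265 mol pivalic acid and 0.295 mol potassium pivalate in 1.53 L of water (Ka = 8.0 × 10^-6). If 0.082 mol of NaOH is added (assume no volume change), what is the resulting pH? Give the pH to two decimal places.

pH = 5.41

After neutralization: n((CH3)3CCOOH) = 0.183 mol, n((CH3)3CCOO-) = 0.377 mol.
pKa = −log(8.0 × 10^-6) = 5.097
pH = pKa + log(n_(CH3)3CCOO-/n_(CH3)3CCOOH) = 5.097 + log(0.377/0.183) = 5.097 + (+0.314)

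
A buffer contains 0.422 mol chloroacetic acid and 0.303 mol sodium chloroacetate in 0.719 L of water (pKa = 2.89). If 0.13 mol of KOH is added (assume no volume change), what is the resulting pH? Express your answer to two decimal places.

pH = 3.06

OH- converts ClCH2COOH to ClCH2COO-: ClCH2COOH → 0.292 mol, ClCH2COO- → 0.433 mol.
Henderson–Hasselbalch with mole ratio 0.433/0.292: pH = 2.89 + (+0.171)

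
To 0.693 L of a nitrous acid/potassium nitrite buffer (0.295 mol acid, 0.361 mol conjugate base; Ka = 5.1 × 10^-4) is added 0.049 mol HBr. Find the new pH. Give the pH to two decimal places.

After neutralization: n(HNO2) = 0.344 mol, n(NO2-) = 0.312 mol.
pKa = −log(5.1 × 10^-4) = 3.292
pH = pKa + log(n_NO2-/n_HNO2) = 3.292 + log(0.312/0.344) = 3.292 + (-0.042)

pH = 3.25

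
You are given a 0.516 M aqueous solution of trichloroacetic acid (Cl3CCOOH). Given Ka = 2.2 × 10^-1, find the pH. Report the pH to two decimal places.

Cl3CCOOH ⇌ Cl3CCOO- + H+
Let x = [H+] at equilibrium. Ka = x²/(0.516 − x).
The 5% rule fails; solving x² + Ka·x − Ka·C₀ = 0 exactly:
x = [−0.22 + √(0.22² + 0.454)]/2 = 2.44 × 10^-1 M
pH = −log(2.44 × 10^-1) = 0.61

pH = 0.61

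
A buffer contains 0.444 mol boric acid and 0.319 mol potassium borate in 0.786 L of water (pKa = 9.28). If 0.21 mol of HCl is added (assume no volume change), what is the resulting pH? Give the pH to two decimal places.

pH = 8.50

After neutralization: n(B(OH)3) = 0.654 mol, n(B(OH)4-) = 0.109 mol.
Henderson–Hasselbalch with mole ratio 0.109/0.654: pH = 9.28 + (-0.778)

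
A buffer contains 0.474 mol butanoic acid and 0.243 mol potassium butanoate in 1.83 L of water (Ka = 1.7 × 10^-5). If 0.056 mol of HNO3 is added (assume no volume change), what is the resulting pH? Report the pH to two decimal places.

After neutralization: n(CH3(CH2)2COOH) = 0.53 mol, n(CH3(CH2)2COO-) = 0.187 mol.
pKa = −log(1.7 × 10^-5) = 4.770
pH = pKa + log(n_CH3(CH2)2COO-/n_CH3(CH2)2COOH) = 4.770 + log(0.187/0.53) = 4.770 + (-0.452)

pH = 4.32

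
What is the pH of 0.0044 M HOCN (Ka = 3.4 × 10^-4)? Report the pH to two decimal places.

pH = 2.97

HOCN ⇌ OCN- + H+
Ka = [H+]²/(0.0044 − [H+]) = 3.4 × 10^-4
Here C₀/Ka ≈ 12.9, so the small-[H+] approximation fails. Use the quadratic:
[H+] = [−0.00034 + √(0.00034² + 5.98e-06)]/2 = 1.06 × 10^-3 M
pH = −log[H+] = −log(1.06 × 10^-3) = 2.97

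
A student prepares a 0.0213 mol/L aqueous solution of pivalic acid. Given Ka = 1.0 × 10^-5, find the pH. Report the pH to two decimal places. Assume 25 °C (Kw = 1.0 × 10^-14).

pH = 3.34

(CH3)3CCOOH ⇌ (CH3)3CCOO- + H+
Let x = [H+] at equilibrium. Ka = x²/(0.0213 − x).
Assume x ≪ 0.0213: x ≈ √(1.0 × 10^-5 × 0.0213) = 4.62 × 10^-4 M
(x/C₀ = 2.2% < 5%, so the approximation holds.)
pH = −log(4.62 × 10^-4) = 3.34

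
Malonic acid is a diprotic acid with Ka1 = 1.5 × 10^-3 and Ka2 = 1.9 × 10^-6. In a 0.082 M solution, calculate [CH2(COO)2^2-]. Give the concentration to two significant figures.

First ionization gives [H+] ≈ [CH2(COOH)COO-] = 1.04 × 10^-2 M.
Second step: Ka2 = [H+][CH2(COO)2^2-]/[CH2(COOH)COO-] ≈ [CH2(COO)2^2-] (since [H+] ≈ [CH2(COOH)COO-]).
So [CH2(COO)2^2-] ≈ Ka2.

1.9 × 10^-6 M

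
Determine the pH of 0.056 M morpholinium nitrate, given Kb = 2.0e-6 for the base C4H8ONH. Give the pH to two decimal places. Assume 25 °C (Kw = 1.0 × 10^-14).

pH = 4.78

C4H8ONH2+ is the conjugate acid of the weak base C4H8ONH.
Ka = Kw/Kb = 1.0×10^-14 / 2.0 × 10^-6 = 5.00 × 10^-9
From the ICE table, Ka = x²/(0.056 − x) = 5.00 × 10^-9.
Assume x ≪ 0.056: x ≈ √(5.00 × 10^-9 × 0.056) = 1.67 × 10^-5 M
(x/C₀ = 0.03% < 5%, so the approximation holds.)
pH = −log[H+] = −log(1.67 × 10^-5) = 4.78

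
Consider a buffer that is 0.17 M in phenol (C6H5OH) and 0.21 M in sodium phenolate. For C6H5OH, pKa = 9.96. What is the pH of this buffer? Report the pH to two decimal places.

pH = 10.05

Henderson–Hasselbalch: pH = pKa + log([C6H5O-]/[C6H5OH]) = 9.96 + log(0.21/0.17)
pH = 9.96 + (+0.092) = 10.05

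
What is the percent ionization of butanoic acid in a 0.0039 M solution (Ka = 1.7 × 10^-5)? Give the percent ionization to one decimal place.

CH3(CH2)2COOH ⇌ CH3(CH2)2COO- + H+; let x = [H+] at equilibrium.
Solve x² + 1.7e-05x − 6.63e-08 = 0 → x = 2.49 × 10^-4 M
Fraction ionized = 2.49 × 10^-4 / 0.0039 = 0.0638 → 6.4%

6.4%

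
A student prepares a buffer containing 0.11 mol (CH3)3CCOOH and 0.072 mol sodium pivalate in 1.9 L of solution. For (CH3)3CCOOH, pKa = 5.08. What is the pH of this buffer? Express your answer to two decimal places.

Henderson–Hasselbalch: pH = pKa + log([(CH3)3CCOO-]/[(CH3)3CCOOH]) = 5.08 + log(0.072/0.11)
pH = 5.08 + (-0.184) = 4.90

pH = 4.90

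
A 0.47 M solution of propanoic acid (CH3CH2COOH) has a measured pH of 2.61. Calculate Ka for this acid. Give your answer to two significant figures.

Ka = 1.3 × 10^-5

[H+] = 10^(-2.61) = 2.45 × 10^-3 M
At equilibrium [HA] = 0.47 − 2.45 × 10^-3 = 4.68 × 10^-1 M
Ka = [H+][A-]/[HA] = (2.45 × 10^-3)² / 4.68 × 10^-1 = 1.3 × 10^-5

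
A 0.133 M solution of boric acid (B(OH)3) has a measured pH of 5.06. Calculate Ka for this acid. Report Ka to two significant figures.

Ka = 5.7 × 10^-10

[H+] = 10^(-5.06) = 8.71 × 10^-6 M
At equilibrium [HA] = 0.133 − 8.71 × 10^-6 = 1.33 × 10^-1 M
Ka = [H+][A-]/[HA] = (8.71 × 10^-6)² / 1.33 × 10^-1 = 5.7 × 10^-10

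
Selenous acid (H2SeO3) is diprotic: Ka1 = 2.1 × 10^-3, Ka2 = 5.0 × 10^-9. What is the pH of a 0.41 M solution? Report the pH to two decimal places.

pH = 1.55

Ka1 ≫ Ka2, so treat the first dissociation as the only significant source of H+.
Ka1 = x²/(0.41 − x) = 2.1 × 10^-3
Solving the quadratic: x = (−Ka1 + √(Ka1² + 4·Ka1·C₀))/2 = 2.83 × 10^-2 M
pH = −log(2.83 × 10^-2) = 1.55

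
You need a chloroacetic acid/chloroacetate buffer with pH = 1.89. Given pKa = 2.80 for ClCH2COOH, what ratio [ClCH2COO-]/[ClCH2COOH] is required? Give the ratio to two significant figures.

pH = pKa + log(r) ⇒ log(r) = 1.89 − 2.80 = -0.91
r = [ClCH2COO-]/[ClCH2COOH] = 10^(-0.91) = 0.123

ratio = 0.12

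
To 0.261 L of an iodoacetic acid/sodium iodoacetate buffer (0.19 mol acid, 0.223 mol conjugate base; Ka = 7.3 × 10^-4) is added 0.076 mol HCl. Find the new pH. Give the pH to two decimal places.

Added H+ converts ICH2COO- to ICH2COOH: ICH2COOH → 0.266 mol, ICH2COO- → 0.147 mol.
pKa = −log(7.3 × 10^-4) = 3.137
pH = pKa + log([A⁻]/[HA]) = 3.137 + log(0.147/0.266) = 3.137 -0.258

pH = 2.88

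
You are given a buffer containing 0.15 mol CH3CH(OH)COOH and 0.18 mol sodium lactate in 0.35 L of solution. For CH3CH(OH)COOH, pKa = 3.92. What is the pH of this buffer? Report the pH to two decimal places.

pH = 4.00

Using pH = pKa + log([base]/[acid]) with [base]/[acid] = 0.18/0.15:
pH = 3.92 + (+0.079) = 4.00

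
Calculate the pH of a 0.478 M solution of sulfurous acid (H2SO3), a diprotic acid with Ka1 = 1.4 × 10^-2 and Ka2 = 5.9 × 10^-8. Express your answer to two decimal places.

Ka1 ≫ Ka2, so treat the first dissociation as the only significant source of H+.
Ka1 = x²/(0.478 − x) = 1.4 × 10^-2
Solving the quadratic: x = (−Ka1 + √(Ka1² + 4·Ka1·C₀))/2 = 7.51 × 10^-2 M
pH = −log(7.51 × 10^-2) = 1.12

pH = 1.12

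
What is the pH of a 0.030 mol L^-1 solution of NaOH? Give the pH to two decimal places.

pH = 12.48

NaOH is a strong base; [OH-] = 0.03 M.
pOH = -log(0.03) = 1.52
pH = 14.00 - 1.52 = 12.48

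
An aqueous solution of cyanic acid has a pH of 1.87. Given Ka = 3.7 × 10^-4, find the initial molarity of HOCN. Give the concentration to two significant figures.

C₀ = 5.1 × 10^-1 M

[H+] = 10^(-1.87) = 1.35 × 10^-2 M = x
Ka = x²/(C₀ − x) ⇒ C₀ = x + x²/Ka
C₀ = 1.35 × 10^-2 + (1.35 × 10^-2)²/(3.7 × 10^-4) = 5.06 × 10^-1 M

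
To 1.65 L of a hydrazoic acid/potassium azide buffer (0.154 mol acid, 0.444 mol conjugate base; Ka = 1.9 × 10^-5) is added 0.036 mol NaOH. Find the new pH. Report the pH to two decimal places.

pH = 5.33

OH- converts HN3 to N3-: HN3 → 0.118 mol, N3- → 0.48 mol.
pKa = −log(1.9 × 10^-5) = 4.721
pH = pKa + log(n_N3-/n_HN3) = 4.721 + log(0.48/0.118) = 4.721 + (+0.609)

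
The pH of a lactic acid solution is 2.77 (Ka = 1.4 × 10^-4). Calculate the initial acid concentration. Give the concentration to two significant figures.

C₀ = 2.2 × 10^-2 M

[H+] = 10^(-2.77) = 1.70 × 10^-3 M = x
Ka = x²/(C₀ − x) ⇒ C₀ = x + x²/Ka
C₀ = 1.70 × 10^-3 + (1.70 × 10^-3)²/(1.4 × 10^-4) = 2.23 × 10^-2 M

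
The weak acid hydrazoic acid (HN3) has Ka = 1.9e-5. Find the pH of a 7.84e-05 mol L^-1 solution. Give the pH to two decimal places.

pH = 4.52

HN3 ⇌ N3- + H+
From the ICE table, Ka = [H+]²/(7.84e-05 − [H+]) = 1.9 × 10^-5.
Here C₀/Ka ≈ 4.13, so the small-[H+] approximation fails. Use the quadratic:
[H+] = (−Ka + √(Ka² + 4·Ka·C₀))/2 = 3.02 × 10^-5 M
pH = −log(3.02 × 10^-5) = 4.52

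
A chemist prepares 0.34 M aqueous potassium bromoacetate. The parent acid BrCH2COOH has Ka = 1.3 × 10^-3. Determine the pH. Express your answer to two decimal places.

pH = 8.21

BrCH2COO- is the conjugate base of the weak acid BrCH2COOH.
Kb = Kw/Ka = 1.0×10^-14 / 1.3 × 10^-3 = 7.69 × 10^-12
Let x = [OH-] at equilibrium. Kb = x²/(0.34 − x).
Neglecting x in the denominator: x = √(7.69 × 10^-12 × 0.34) = 1.62 × 10^-6 M
Check: 0.00048% ionized — well under 5%, approximation valid.
pOH = −log(1.62 × 10^-6) = 5.79; pH = 14.00 − 5.79 = 8.21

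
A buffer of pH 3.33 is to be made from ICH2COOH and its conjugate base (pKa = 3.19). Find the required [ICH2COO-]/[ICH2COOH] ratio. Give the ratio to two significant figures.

ratio = 1.4

pH = pKa + log(r) ⇒ log(r) = 3.33 − 3.19 = +0.14
r = [ICH2COO-]/[ICH2COOH] = 10^(+0.14) = 1.38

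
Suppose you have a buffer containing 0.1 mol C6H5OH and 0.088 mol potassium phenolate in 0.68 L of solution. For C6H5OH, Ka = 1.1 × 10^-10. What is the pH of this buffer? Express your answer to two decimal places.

pKa = −log(1.1 × 10^-10) = 9.959
Henderson–Hasselbalch: pH = pKa + log([C6H5O-]/[C6H5OH]) = 9.959 + log(0.088/0.1)
pH = 9.959 + (-0.056) = 9.90

pH = 9.90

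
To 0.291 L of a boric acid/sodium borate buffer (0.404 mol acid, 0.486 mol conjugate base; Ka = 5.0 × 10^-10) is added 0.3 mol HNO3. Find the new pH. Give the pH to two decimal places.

After neutralization: n(B(OH)3) = 0.704 mol, n(B(OH)4-) = 0.186 mol.
pKa = −log(5.0 × 10^-10) = 9.301
Henderson–Hasselbalch with mole ratio 0.186/0.704: pH = 9.301 + (-0.578)

pH = 8.72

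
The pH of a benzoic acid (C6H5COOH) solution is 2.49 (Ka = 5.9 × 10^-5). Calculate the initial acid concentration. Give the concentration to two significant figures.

[H+] = 10^(-2.49) = 3.24 × 10^-3 M = x
Ka = x²/(C₀ − x) ⇒ C₀ = x + x²/Ka
C₀ = 3.24 × 10^-3 + (3.24 × 10^-3)²/(5.9 × 10^-5) = 1.81 × 10^-1 M

C₀ = 1.8 × 10^-1 M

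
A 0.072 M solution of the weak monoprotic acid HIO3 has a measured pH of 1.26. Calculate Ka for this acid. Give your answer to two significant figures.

Ka = 1.8 × 10^-1

[H+] = 10^(-1.26) = 5.50 × 10^-2 M
At equilibrium [HA] = 0.072 − 5.50 × 10^-2 = 1.70 × 10^-2 M
Ka = [H+][A-]/[HA] = (5.50 × 10^-2)² / 1.70 × 10^-2 = 1.8 × 10^-1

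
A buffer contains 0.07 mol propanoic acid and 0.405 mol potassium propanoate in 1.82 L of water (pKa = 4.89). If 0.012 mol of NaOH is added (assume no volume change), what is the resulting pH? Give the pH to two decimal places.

pH = 5.75

OH- converts CH3CH2COOH to CH3CH2COO-: CH3CH2COOH → 0.058 mol, CH3CH2COO- → 0.417 mol.
pH = pKa + log([A⁻]/[HA]) = 4.89 + log(0.417/0.058) = 4.89 +0.857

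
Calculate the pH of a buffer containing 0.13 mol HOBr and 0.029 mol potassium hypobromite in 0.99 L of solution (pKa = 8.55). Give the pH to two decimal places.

pH = 7.90

pH = pKa + log([A⁻]/[HA]) = 8.55 + log(0.029/0.13)
pH = 8.55 + (-0.652) = 7.90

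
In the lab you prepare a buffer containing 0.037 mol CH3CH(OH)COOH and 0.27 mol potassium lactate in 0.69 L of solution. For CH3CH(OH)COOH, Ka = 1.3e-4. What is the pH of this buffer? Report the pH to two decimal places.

pKa = −log(1.3 × 10^-4) = 3.886
Henderson–Hasselbalch: pH = pKa + log([CH3CH(OH)COO-]/[CH3CH(OH)COOH]) = 3.886 + log(0.27/0.037)
pH = 3.886 + (+0.863) = 4.75

pH = 4.75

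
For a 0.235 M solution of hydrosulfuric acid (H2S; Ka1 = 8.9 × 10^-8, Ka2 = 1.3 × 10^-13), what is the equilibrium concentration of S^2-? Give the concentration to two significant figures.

1.3 × 10^-13 M

First ionization gives [H+] ≈ [HS-] = 1.45 × 10^-4 M.
Second step: Ka2 = [H+][S^2-]/[HS-] ≈ [S^2-] (since [H+] ≈ [HS-]).
So [S^2-] ≈ Ka2.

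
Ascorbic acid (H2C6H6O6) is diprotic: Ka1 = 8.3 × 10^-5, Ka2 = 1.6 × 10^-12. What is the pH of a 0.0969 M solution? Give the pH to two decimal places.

Since Ka1 ≫ Ka2, the first ionization dominates [H+].
Ka1 = x²/(0.0969 − x) = 8.3 × 10^-5
x ≈ √(8.3 × 10^-5 × 0.0969) = 2.84 × 10^-3 M
pH = −log(2.84 × 10^-3) = 2.55

pH = 2.55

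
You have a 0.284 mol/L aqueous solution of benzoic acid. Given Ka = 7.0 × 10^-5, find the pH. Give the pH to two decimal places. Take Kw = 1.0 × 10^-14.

pH = 2.35

C6H5COOH ⇌ C6H5COO- + H+
Ka = x²/(0.284 − x) = 7.0 × 10^-5
Neglecting x in the denominator: x = √(7.0 × 10^-5 × 0.284) = 4.46 × 10^-3 M
Check: 1.6% ionized — well under 5%, approximation valid.
pH = −log(4.46 × 10^-3) = 2.35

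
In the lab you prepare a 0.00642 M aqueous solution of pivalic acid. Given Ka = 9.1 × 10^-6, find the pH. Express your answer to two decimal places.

(CH3)3CCOOH ⇌ (CH3)3CCOO- + H+
From the ICE table, Ka = x²/(0.00642 − x) = 9.1 × 10^-6.
Since Ka ≪ C₀, x ≈ √(Ka·C₀) = 2.42 × 10^-4 M.
pH = −log[H+] = −log(2.42 × 10^-4) = 3.62

pH = 3.62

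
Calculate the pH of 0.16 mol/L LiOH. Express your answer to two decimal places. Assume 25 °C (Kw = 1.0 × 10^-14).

pH = 13.20

LiOH is a strong base; [OH-] = 0.16 M.
pOH = -log(0.16) = 0.80
pH = 14.00 - 0.80 = 13.20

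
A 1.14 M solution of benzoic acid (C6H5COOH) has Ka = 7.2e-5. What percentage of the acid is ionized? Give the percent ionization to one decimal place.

0.8%

C6H5COOH ⇌ C6H5COO- + H+; let x = [H+] at equilibrium.
x ≈ √(Ka·C₀) = √(7.2 × 10^-5 × 1.14) = 9.06 × 10^-3 M
% ionization = x/C₀ × 100% = 9.06 × 10^-3/1.14 × 100% = 0.8%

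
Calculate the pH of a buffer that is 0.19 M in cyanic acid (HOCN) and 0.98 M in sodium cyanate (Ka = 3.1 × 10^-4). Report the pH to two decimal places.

pH = 4.22

pKa = −log(3.1 × 10^-4) = 3.509
Using pH = pKa + log([base]/[acid]) with [base]/[acid] = 0.98/0.19:
pH = 3.509 + (+0.712) = 4.22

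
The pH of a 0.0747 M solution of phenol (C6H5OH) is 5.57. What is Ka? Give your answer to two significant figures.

[H+] = 10^(-5.57) = 2.69 × 10^-6 M
At equilibrium [HA] = 0.0747 − 2.69 × 10^-6 = 7.47 × 10^-2 M
Ka = [H+][A-]/[HA] = (2.69 × 10^-6)² / 7.47 × 10^-2 = 9.7 × 10^-11

Ka = 9.7 × 10^-11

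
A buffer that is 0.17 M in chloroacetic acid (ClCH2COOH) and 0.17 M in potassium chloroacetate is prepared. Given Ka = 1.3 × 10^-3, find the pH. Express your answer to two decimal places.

pKa = −log(1.3 × 10^-3) = 2.886
Using pH = pKa + log([base]/[acid]) with [base]/[acid] = 0.17/0.17:
pH = 2.886 + (+0.000) = 2.89

pH = 2.89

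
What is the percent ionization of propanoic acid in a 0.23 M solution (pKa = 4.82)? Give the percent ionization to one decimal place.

0.8%

CH3CH2COOH ⇌ CH3CH2COO- + H+; let x = [H+] at equilibrium.
Ka = 10^(−4.82) = 1.51 × 10^-5
x ≈ √(Ka·C₀) = √(1.51 × 10^-5 × 0.23) = 1.86 × 10^-3 M
Fraction ionized = 1.86 × 10^-3 / 0.23 = 0.0081 → 0.8%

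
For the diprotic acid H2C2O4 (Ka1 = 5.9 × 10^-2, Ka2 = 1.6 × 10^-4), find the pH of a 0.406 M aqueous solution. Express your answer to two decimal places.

pH = 0.89

Since Ka1 ≫ Ka2, the first ionization dominates [H+].
Ka1 = x²/(0.406 − x) = 5.9 × 10^-2
Solving the quadratic: x = (−Ka1 + √(Ka1² + 4·Ka1·C₀))/2 = 1.28 × 10^-1 M
pH = −log(1.28 × 10^-1) = 0.89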